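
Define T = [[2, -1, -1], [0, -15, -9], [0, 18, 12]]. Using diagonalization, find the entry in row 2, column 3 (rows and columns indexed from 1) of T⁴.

Characteristic polynomial: r^3 + r^2 - 24r + 36 = (r - 3)(r - 2)(r + 6), so the eigenvalues are -6, 2, 3.
r=2: eigenvector (1, 0, 0).
r=3: eigenvector (-1, -1, 2).
r=-6: eigenvector (0, -1, 1).
P = [[1, -1, 0], [0, -1, -1], [0, 2, 1]], D = diag(2, 3, -6), P⁻¹ = [[1, 1, 1], [0, 1, 1], [0, -2, -1]].
T⁴ = P·diag(16, 81, 1296)·P⁻¹ = [[16, -65, -65], [0, 2511, 1215], [0, -2430, -1134]].
The requested entry is 1215.

1215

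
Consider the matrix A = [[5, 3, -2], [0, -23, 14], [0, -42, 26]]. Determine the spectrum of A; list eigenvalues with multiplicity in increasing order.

Characteristic polynomial: p(s) = s^3 - 8s^2 + 5s + 50 = (s - 5)^2(s + 2).
Roots (with multiplicity): -2, 5, 5.

-2, 5, 5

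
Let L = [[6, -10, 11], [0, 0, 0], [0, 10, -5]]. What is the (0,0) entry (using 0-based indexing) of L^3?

Characteristic polynomial: s^3 - s^2 - 30s = s(s - 6)(s + 5), so the eigenvalues are -5, 0, 6.
s=-5: eigenvector (1, 0, -1).
s=6: eigenvector (1, 0, 0).
s=0: eigenvector (-2, 1, 2).
P = [[1, 1, -2], [0, 0, 1], [-1, 0, 2]], D = diag(-5, 6, 0), P⁻¹ = [[0, 2, -1], [1, 0, 1], [0, 1, 0]].
L³ = P·diag(-125, 216, 0)·P⁻¹ = [[216, -250, 341], [0, 0, 0], [0, 250, -125]].
The requested entry is 216.

216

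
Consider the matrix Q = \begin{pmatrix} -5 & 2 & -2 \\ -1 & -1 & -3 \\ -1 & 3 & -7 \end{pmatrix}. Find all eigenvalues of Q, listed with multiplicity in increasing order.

Characteristic polynomial: p(μ) = μ^3 + 13μ^2 + 56μ + 80 = (μ + 4)^2(μ + 5).
Roots (with multiplicity): -5, -4, -4.

-5, -4, -4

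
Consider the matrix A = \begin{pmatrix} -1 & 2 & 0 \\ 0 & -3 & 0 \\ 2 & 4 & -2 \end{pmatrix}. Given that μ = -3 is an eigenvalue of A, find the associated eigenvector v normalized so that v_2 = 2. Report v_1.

-2

A + 3I = [[2, 2, 0], [0, 0, 0], [2, 4, 1]].
Solving (A + 3I)v = 0 gives the eigenspace spanned by (-2, 2, -4).
With v_2 = 2, v = (-2, 2, -4), so v_1 = -2.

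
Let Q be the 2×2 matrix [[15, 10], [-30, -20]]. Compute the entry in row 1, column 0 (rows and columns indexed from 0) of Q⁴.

Characteristic polynomial: μ^2 + 5μ = μ(μ + 5), so the eigenvalues are -5, 0.
μ=-5: eigenvector (1, -2).
μ=0: eigenvector (2, -3).
P = [[1, 2], [-2, -3]], D = diag(-5, 0), P⁻¹ = [[-3, -2], [2, 1]].
Q⁴ = P·diag(625, 0)·P⁻¹ = [[-1875, -1250], [3750, 2500]].
The requested entry is 3750.

3750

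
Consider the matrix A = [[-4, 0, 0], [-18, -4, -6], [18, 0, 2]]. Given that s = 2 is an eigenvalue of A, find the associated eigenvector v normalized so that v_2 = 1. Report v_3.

-1

A − 2I = [[-6, 0, 0], [-18, -6, -6], [18, 0, 0]].
Solving (A − 2I)v = 0 gives the eigenspace spanned by (0, 1, -1).
With v_2 = 1, v = (0, 1, -1), so v_3 = -1.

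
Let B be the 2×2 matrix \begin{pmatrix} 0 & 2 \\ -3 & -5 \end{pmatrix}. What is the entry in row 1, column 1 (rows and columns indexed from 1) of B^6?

-1266

Characteristic polynomial: s^2 + 5s + 6 = (s + 2)(s + 3), so the eigenvalues are -3, -2.
s=-2: eigenvector (1, -1).
s=-3: eigenvector (-2, 3).
P = [[1, -2], [-1, 3]], D = diag(-2, -3), P⁻¹ = [[3, 2], [1, 1]].
B⁶ = P·diag(64, 729)·P⁻¹ = [[-1266, -1330], [1995, 2059]].
The requested entry is -1266.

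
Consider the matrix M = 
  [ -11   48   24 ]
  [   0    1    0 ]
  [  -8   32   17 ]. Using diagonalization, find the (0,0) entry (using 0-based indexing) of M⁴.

Characteristic polynomial: t^3 - 7t^2 + 11t - 5 = (t - 5)(t - 1)^2, so the eigenvalues are 1, 1, 5.
t=5: eigenvector (-3, 0, -2).
t=1: eigenvector (-12, 1, -8).
t=1: eigenvector (2, 0, 1).
P = [[-3, -12, 2], [0, 1, 0], [-2, -8, 1]], D = diag(5, 1, 1), P⁻¹ = [[1, -4, -2], [0, 1, 0], [2, 0, -3]].
M⁴ = P·diag(625, 1, 1)·P⁻¹ = [[-1871, 7488, 3744], [0, 1, 0], [-1248, 4992, 2497]].
The requested entry is -1871.

-1871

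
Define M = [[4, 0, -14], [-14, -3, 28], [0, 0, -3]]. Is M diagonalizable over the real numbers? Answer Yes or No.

Yes

Characteristic polynomial: p(r) = r^3 + 2r^2 - 15r - 36 = (r - 4)(r + 3)^2.
r = -3 has algebraic multiplicity 2; rank(M + 3I) = 1, so geometric multiplicity = 2.
Every eigenvalue has geometric = algebraic multiplicity, so M is diagonalizable.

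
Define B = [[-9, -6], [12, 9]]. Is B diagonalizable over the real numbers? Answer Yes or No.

Yes

Characteristic polynomial: p(λ) = λ^2 - 9 = (λ - 3)(λ + 3).
All 2 eigenvalues are distinct, so B is diagonalizable.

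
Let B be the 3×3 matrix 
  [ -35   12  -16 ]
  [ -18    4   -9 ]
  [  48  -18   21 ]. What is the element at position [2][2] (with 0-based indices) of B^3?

Characteristic polynomial: λ^3 + 10λ^2 + 31λ + 30 = (λ + 2)(λ + 3)(λ + 5), so the eigenvalues are -5, -3, -2.
λ=-3: eigenvector (1, 0, -2).
λ=-2: eigenvector (4, 3, -6).
λ=-5: eigenvector (2, 1, -3).
P = [[1, 4, 2], [0, 3, 1], [-2, -6, -3]], D = diag(-3, -2, -5), P⁻¹ = [[-3, 0, -2], [-2, 1, -1], [6, -2, 3]].
B³ = P·diag(-27, -8, -125)·P⁻¹ = [[-1355, 468, -664], [-702, 226, -351], [1992, -702, 969]].
The requested entry is 969.

969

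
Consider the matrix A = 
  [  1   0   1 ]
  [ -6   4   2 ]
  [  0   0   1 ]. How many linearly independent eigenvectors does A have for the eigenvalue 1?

1

A − 1I = [[0, 0, 1], [-6, 3, 2], [0, 0, 0]].
This matrix has rank 2, so its null space has dimension 3 − 2 = 1.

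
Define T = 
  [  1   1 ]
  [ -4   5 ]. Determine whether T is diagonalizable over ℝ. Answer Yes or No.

Characteristic polynomial: p(λ) = λ^2 - 6λ + 9 = (λ - 3)^2.
λ = 3 has algebraic multiplicity 2; rank(T − 3I) = 1, so geometric multiplicity = 1.
Geometric multiplicity < algebraic multiplicity, so T is not diagonalizable.

No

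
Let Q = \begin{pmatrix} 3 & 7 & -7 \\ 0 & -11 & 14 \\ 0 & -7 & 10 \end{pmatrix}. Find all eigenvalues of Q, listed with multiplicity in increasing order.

Characteristic polynomial: p(λ) = λ^3 - 2λ^2 - 15λ + 36 = (λ - 3)^2(λ + 4).
Roots (with multiplicity): -4, 3, 3.

-4, 3, 3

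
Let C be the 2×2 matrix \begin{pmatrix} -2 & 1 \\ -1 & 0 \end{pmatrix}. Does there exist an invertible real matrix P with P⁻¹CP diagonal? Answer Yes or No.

Characteristic polynomial: p(t) = t^2 + 2t + 1 = (t + 1)^2.
t = -1 has algebraic multiplicity 2; rank(C + 1I) = 1, so geometric multiplicity = 1.
Geometric multiplicity < algebraic multiplicity, so C is not diagonalizable.

No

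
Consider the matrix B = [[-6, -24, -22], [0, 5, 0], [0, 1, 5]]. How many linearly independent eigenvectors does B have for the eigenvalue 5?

B − 5I = [[-11, -24, -22], [0, 0, 0], [0, 1, 0]].
This matrix has rank 2, so its null space has dimension 3 − 2 = 1.

1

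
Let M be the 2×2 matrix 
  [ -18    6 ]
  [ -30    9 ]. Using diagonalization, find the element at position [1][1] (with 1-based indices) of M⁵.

-37908

Characteristic polynomial: r^2 + 9r + 18 = (r + 3)(r + 6), so the eigenvalues are -6, -3.
r=-6: eigenvector (1, 2).
r=-3: eigenvector (2, 5).
P = [[1, 2], [2, 5]], D = diag(-6, -3), P⁻¹ = [[5, -2], [-2, 1]].
M⁵ = P·diag(-7776, -243)·P⁻¹ = [[-37908, 15066], [-75330, 29889]].
The requested entry is -37908.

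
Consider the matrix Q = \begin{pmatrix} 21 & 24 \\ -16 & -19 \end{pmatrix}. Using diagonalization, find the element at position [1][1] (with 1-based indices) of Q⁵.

9861

Characteristic polynomial: s^2 - 2s - 15 = (s - 5)(s + 3), so the eigenvalues are -3, 5.
s=-3: eigenvector (1, -1).
s=5: eigenvector (3, -2).
P = [[1, 3], [-1, -2]], D = diag(-3, 5), P⁻¹ = [[-2, -3], [1, 1]].
Q⁵ = P·diag(-243, 3125)·P⁻¹ = [[9861, 10104], [-6736, -6979]].
The requested entry is 9861.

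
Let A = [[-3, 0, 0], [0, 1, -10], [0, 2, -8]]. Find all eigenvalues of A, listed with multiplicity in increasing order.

-4, -3, -3

Characteristic polynomial: p(s) = s^3 + 10s^2 + 33s + 36 = (s + 3)^2(s + 4).
Roots (with multiplicity): -4, -3, -3.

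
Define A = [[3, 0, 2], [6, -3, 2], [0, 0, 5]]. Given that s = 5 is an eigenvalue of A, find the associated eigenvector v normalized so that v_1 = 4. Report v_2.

A − 5I = [[-2, 0, 2], [6, -8, 2], [0, 0, 0]].
Solving (A − 5I)v = 0 gives the eigenspace spanned by (4, 4, 4).
With v_1 = 4, v = (4, 4, 4), so v_2 = 4.

4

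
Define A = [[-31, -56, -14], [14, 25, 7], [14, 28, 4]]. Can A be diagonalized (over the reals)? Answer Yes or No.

Characteristic polynomial: p(t) = t^3 + 2t^2 - 15t - 36 = (t - 4)(t + 3)^2.
t = -3 has algebraic multiplicity 2; rank(A + 3I) = 1, so geometric multiplicity = 2.
Every eigenvalue has geometric = algebraic multiplicity, so A is diagonalizable.

Yes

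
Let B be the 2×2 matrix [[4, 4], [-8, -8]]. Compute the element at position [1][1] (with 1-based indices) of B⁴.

-256

Characteristic polynomial: t^2 + 4t = t(t + 4), so the eigenvalues are -4, 0.
t=-4: eigenvector (-1, 2).
t=0: eigenvector (1, -1).
P = [[-1, 1], [2, -1]], D = diag(-4, 0), P⁻¹ = [[1, 1], [2, 1]].
B⁴ = P·diag(256, 0)·P⁻¹ = [[-256, -256], [512, 512]].
The requested entry is -256.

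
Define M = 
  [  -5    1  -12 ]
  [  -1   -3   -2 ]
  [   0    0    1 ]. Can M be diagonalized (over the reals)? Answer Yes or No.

Characteristic polynomial: p(s) = s^3 + 7s^2 + 8s - 16 = (s - 1)(s + 4)^2.
s = -4 has algebraic multiplicity 2; rank(M + 4I) = 2, so geometric multiplicity = 1.
Geometric multiplicity < algebraic multiplicity, so M is not diagonalizable.

No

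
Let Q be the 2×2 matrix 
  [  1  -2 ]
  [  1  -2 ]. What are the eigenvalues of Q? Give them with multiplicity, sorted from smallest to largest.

-1, 0

Characteristic polynomial: p(λ) = λ^2 + λ = λ(λ + 1).
Roots (with multiplicity): -1, 0.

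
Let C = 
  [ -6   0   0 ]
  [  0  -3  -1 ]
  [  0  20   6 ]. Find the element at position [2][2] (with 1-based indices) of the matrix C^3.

Characteristic polynomial: μ^3 + 3μ^2 - 16μ + 12 = (μ - 2)(μ - 1)(μ + 6), so the eigenvalues are -6, 1, 2.
μ=-6: eigenvector (1, 0, 0).
μ=1: eigenvector (0, 1, -4).
μ=2: eigenvector (0, -1, 5).
P = [[1, 0, 0], [0, 1, -1], [0, -4, 5]], D = diag(-6, 1, 2), P⁻¹ = [[1, 0, 0], [0, 5, 1], [0, 4, 1]].
C³ = P·diag(-216, 1, 8)·P⁻¹ = [[-216, 0, 0], [0, -27, -7], [0, 140, 36]].
The requested entry is -27.

-27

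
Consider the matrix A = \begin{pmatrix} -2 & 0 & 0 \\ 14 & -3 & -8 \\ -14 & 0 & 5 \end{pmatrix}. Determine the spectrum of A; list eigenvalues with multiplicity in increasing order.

Characteristic polynomial: p(μ) = μ^3 - 19μ - 30 = (μ - 5)(μ + 2)(μ + 3).
Roots (with multiplicity): -3, -2, 5.

-3, -2, 5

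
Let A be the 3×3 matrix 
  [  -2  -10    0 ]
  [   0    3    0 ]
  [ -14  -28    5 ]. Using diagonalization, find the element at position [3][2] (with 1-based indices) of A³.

Characteristic polynomial: λ^3 - 6λ^2 - λ + 30 = (λ - 5)(λ - 3)(λ + 2), so the eigenvalues are -2, 3, 5.
λ=-2: eigenvector (1, 0, 2).
λ=3: eigenvector (-2, 1, 0).
λ=5: eigenvector (0, 0, 1).
P = [[1, -2, 0], [0, 1, 0], [2, 0, 1]], D = diag(-2, 3, 5), P⁻¹ = [[1, 2, 0], [0, 1, 0], [-2, -4, 1]].
A³ = P·diag(-8, 27, 125)·P⁻¹ = [[-8, -70, 0], [0, 27, 0], [-266, -532, 125]].
The requested entry is -532.

-532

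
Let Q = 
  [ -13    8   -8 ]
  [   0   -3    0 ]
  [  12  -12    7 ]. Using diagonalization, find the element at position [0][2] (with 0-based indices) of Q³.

Characteristic polynomial: s^3 + 9s^2 + 23s + 15 = (s + 1)(s + 3)(s + 5), so the eigenvalues are -5, -3, -1.
s=-5: eigenvector (1, 0, -1).
s=-1: eigenvector (-2, 0, 3).
s=-3: eigenvector (-4, 1, 6).
P = [[1, -2, -4], [0, 0, 1], [-1, 3, 6]], D = diag(-5, -1, -3), P⁻¹ = [[3, 0, 2], [1, -2, 1], [0, 1, 0]].
Q³ = P·diag(-125, -1, -27)·P⁻¹ = [[-373, 104, -248], [0, -27, 0], [372, -156, 247]].
The requested entry is -248.

-248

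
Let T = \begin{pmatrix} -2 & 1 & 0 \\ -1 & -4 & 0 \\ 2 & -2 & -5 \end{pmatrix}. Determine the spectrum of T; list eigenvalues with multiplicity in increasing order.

-5, -3, -3

Characteristic polynomial: p(s) = s^3 + 11s^2 + 39s + 45 = (s + 3)^2(s + 5).
Roots (with multiplicity): -5, -3, -3.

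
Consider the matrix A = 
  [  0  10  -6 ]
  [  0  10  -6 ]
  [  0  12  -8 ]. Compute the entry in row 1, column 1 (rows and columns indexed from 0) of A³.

136

Characteristic polynomial: λ^3 - 2λ^2 - 8λ = λ(λ - 4)(λ + 2), so the eigenvalues are -2, 0, 4.
λ=0: eigenvector (1, 0, 0).
λ=-2: eigenvector (-1, -1, -2).
λ=4: eigenvector (1, 1, 1).
P = [[1, -1, 1], [0, -1, 1], [0, -2, 1]], D = diag(0, -2, 4), P⁻¹ = [[1, -1, 0], [0, 1, -1], [0, 2, -1]].
A³ = P·diag(0, -8, 64)·P⁻¹ = [[0, 136, -72], [0, 136, -72], [0, 144, -80]].
The requested entry is 136.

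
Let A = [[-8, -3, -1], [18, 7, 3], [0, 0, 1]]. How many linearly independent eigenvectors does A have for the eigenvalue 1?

1

A − 1I = [[-9, -3, -1], [18, 6, 3], [0, 0, 0]].
This matrix has rank 2, so its null space has dimension 3 − 2 = 1.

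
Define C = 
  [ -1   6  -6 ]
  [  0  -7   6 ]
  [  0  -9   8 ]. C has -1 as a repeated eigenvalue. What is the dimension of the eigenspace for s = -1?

2

C + 1I = [[0, 6, -6], [0, -6, 6], [0, -9, 9]].
This matrix has rank 1, so its null space has dimension 3 − 1 = 2.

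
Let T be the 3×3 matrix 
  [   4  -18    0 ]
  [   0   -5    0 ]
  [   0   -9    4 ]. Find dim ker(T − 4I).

2

T − 4I = [[0, -18, 0], [0, -9, 0], [0, -9, 0]].
This matrix has rank 1, so its null space has dimension 3 − 1 = 2.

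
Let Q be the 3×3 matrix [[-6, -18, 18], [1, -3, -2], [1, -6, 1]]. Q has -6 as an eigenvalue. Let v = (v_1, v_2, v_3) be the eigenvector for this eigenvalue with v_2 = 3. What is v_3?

3

Q + 6I = [[0, -18, 18], [1, 3, -2], [1, -6, 7]].
Solving (Q + 6I)v = 0 gives the eigenspace spanned by (-3, 3, 3).
With v_2 = 3, v = (-3, 3, 3), so v_3 = 3.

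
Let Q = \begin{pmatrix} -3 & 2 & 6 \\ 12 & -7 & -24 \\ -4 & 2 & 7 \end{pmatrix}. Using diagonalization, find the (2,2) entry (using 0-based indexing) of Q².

Characteristic polynomial: μ^3 + 3μ^2 - μ - 3 = (μ - 1)(μ + 1)(μ + 3), so the eigenvalues are -3, -1, 1.
μ=-3: eigenvector (1, -3, 1).
μ=-1: eigenvector (1, -2, 1).
μ=1: eigenvector (0, -3, 1).
P = [[1, 1, 0], [-3, -2, -3], [1, 1, 1]], D = diag(-3, -1, 1), P⁻¹ = [[1, -1, -3], [0, 1, 3], [-1, 0, 1]].
Q² = P·diag(9, 1, 1)·P⁻¹ = [[9, -8, -24], [-24, 25, 72], [8, -8, -23]].
The requested entry is -23.

-23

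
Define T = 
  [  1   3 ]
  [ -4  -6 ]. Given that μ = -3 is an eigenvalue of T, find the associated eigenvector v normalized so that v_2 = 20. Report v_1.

T + 3I = [[4, 3], [-4, -3]].
Solving (T + 3I)v = 0 gives the eigenspace spanned by (-15, 20).
With v_2 = 20, v = (-15, 20), so v_1 = -15.

-15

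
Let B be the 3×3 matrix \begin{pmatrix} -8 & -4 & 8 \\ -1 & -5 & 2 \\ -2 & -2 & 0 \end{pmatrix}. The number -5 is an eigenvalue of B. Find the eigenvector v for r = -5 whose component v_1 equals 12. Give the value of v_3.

6

B + 5I = [[-3, -4, 8], [-1, 0, 2], [-2, -2, 5]].
Solving (B + 5I)v = 0 gives the eigenspace spanned by (12, 3, 6).
With v_1 = 12, v = (12, 3, 6), so v_3 = 6.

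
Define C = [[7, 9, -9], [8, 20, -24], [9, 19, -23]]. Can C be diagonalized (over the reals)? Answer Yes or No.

Characteristic polynomial: p(s) = s^3 - 4s^2 - 16s + 64 = (s - 4)^2(s + 4).
s = 4 has algebraic multiplicity 2; rank(C − 4I) = 2, so geometric multiplicity = 1.
Geometric multiplicity < algebraic multiplicity, so C is not diagonalizable.

No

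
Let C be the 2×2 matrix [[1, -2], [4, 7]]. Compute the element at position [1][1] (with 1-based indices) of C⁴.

Characteristic polynomial: t^2 - 8t + 15 = (t - 5)(t - 3), so the eigenvalues are 3, 5.
t=5: eigenvector (-1, 2).
t=3: eigenvector (1, -1).
P = [[-1, 1], [2, -1]], D = diag(5, 3), P⁻¹ = [[1, 1], [2, 1]].
C⁴ = P·diag(625, 81)·P⁻¹ = [[-463, -544], [1088, 1169]].
The requested entry is -463.

-463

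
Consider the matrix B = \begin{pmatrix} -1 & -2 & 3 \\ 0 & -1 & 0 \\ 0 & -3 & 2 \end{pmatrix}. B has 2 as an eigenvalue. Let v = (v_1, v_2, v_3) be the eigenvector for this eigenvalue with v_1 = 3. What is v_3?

B − 2I = [[-3, -2, 3], [0, -3, 0], [0, -3, 0]].
Solving (B − 2I)v = 0 gives the eigenspace spanned by (3, 0, 3).
With v_1 = 3, v = (3, 0, 3), so v_3 = 3.

3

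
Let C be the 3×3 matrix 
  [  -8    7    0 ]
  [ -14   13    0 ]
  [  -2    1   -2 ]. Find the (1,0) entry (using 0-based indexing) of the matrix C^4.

Characteristic polynomial: t^3 - 3t^2 - 16t - 12 = (t - 6)(t + 1)(t + 2), so the eigenvalues are -2, -1, 6.
t=6: eigenvector (1, 2, 0).
t=-1: eigenvector (-1, -1, 1).
t=-2: eigenvector (0, 0, 1).
P = [[1, -1, 0], [2, -1, 0], [0, 1, 1]], D = diag(6, -1, -2), P⁻¹ = [[-1, 1, 0], [-2, 1, 0], [2, -1, 1]].
C⁴ = P·diag(1296, 1, 16)·P⁻¹ = [[-1294, 1295, 0], [-2590, 2591, 0], [30, -15, 16]].
The requested entry is -2590.

-2590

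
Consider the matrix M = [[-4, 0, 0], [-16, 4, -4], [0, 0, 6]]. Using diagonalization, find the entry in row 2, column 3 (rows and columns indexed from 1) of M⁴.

Characteristic polynomial: t^3 - 6t^2 - 16t + 96 = (t - 6)(t - 4)(t + 4), so the eigenvalues are -4, 4, 6.
t=-4: eigenvector (1, 2, 0).
t=4: eigenvector (0, 1, 0).
t=6: eigenvector (0, -2, 1).
P = [[1, 0, 0], [2, 1, -2], [0, 0, 1]], D = diag(-4, 4, 6), P⁻¹ = [[1, 0, 0], [-2, 1, 2], [0, 0, 1]].
M⁴ = P·diag(256, 256, 1296)·P⁻¹ = [[256, 0, 0], [0, 256, -2080], [0, 0, 1296]].
The requested entry is -2080.

-2080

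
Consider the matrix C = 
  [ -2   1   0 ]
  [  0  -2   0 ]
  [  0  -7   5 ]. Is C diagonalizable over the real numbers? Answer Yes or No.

Characteristic polynomial: p(μ) = μ^3 - μ^2 - 16μ - 20 = (μ - 5)(μ + 2)^2.
μ = -2 has algebraic multiplicity 2; rank(C + 2I) = 2, so geometric multiplicity = 1.
Geometric multiplicity < algebraic multiplicity, so C is not diagonalizable.

No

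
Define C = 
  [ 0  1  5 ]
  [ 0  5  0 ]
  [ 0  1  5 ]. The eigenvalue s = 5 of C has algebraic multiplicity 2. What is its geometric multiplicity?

C − 5I = [[-5, 1, 5], [0, 0, 0], [0, 1, 0]].
This matrix has rank 2, so its null space has dimension 3 − 2 = 1.

1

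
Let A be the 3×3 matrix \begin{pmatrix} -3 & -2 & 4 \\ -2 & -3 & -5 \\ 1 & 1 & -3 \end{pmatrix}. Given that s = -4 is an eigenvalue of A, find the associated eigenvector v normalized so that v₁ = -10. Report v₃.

5

A + 4I = [[1, -2, 4], [-2, 1, -5], [1, 1, 1]].
Solving (A + 4I)v = 0 gives the eigenspace spanned by (-10, 5, 5).
With v₁ = -10, v = (-10, 5, 5), so v₃ = 5.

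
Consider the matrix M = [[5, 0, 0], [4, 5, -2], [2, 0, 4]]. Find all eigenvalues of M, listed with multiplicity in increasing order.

Characteristic polynomial: p(t) = t^3 - 14t^2 + 65t - 100 = (t - 5)^2(t - 4).
Roots (with multiplicity): 4, 5, 5.

4, 5, 5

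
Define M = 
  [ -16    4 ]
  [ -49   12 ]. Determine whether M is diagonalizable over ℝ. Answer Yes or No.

No

Characteristic polynomial: p(r) = r^2 + 4r + 4 = (r + 2)^2.
r = -2 has algebraic multiplicity 2; rank(M + 2I) = 1, so geometric multiplicity = 1.
Geometric multiplicity < algebraic multiplicity, so M is not diagonalizable.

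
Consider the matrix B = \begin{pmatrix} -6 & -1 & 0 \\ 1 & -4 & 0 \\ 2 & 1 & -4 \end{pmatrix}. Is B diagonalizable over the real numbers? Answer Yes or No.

Characteristic polynomial: p(s) = s^3 + 14s^2 + 65s + 100 = (s + 4)(s + 5)^2.
s = -5 has algebraic multiplicity 2; rank(B + 5I) = 2, so geometric multiplicity = 1.
Geometric multiplicity < algebraic multiplicity, so B is not diagonalizable.

No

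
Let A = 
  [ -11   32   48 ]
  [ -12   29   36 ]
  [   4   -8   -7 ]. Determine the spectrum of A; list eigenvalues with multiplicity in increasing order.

Characteristic polynomial: p(s) = s^3 - 11s^2 + 35s - 25 = (s - 5)^2(s - 1).
Roots (with multiplicity): 1, 5, 5.

1, 5, 5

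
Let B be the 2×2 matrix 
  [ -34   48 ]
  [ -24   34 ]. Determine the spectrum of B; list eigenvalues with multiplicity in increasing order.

-2, 2

Characteristic polynomial: p(t) = t^2 - 4 = (t - 2)(t + 2).
Roots (with multiplicity): -2, 2.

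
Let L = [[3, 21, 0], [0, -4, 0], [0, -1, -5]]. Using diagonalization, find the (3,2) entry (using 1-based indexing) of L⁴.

369

Characteristic polynomial: s^3 + 6s^2 - 7s - 60 = (s - 3)(s + 4)(s + 5), so the eigenvalues are -5, -4, 3.
s=-4: eigenvector (-3, 1, -1).
s=3: eigenvector (1, 0, 0).
s=-5: eigenvector (0, 0, 1).
P = [[-3, 1, 0], [1, 0, 0], [-1, 0, 1]], D = diag(-4, 3, -5), P⁻¹ = [[0, 1, 0], [1, 3, 0], [0, 1, 1]].
L⁴ = P·diag(256, 81, 625)·P⁻¹ = [[81, -525, 0], [0, 256, 0], [0, 369, 625]].
The requested entry is 369.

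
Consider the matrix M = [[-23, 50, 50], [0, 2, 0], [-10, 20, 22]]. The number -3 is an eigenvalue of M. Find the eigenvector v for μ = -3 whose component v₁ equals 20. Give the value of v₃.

M + 3I = [[-20, 50, 50], [0, 5, 0], [-10, 20, 25]].
Solving (M + 3I)v = 0 gives the eigenspace spanned by (20, 0, 8).
With v₁ = 20, v = (20, 0, 8), so v₃ = 8.

8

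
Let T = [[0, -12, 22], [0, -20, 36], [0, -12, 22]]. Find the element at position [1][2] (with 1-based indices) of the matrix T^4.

-480

Characteristic polynomial: s^3 - 2s^2 - 8s = s(s - 4)(s + 2), so the eigenvalues are -2, 0, 4.
s=-2: eigenvector (1, 2, 1).
s=4: eigenvector (-2, -3, -2).
s=0: eigenvector (1, 0, 0).
P = [[1, -2, 1], [2, -3, 0], [1, -2, 0]], D = diag(-2, 4, 0), P⁻¹ = [[0, 2, -3], [0, 1, -2], [1, 0, -1]].
T⁴ = P·diag(16, 256, 0)·P⁻¹ = [[0, -480, 976], [0, -704, 1440], [0, -480, 976]].
The requested entry is -480.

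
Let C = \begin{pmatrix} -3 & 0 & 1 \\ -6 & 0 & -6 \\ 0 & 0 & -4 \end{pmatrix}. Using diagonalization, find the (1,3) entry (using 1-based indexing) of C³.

37

Characteristic polynomial: s^3 + 7s^2 + 12s = s(s + 3)(s + 4), so the eigenvalues are -4, -3, 0.
s=-3: eigenvector (1, 2, 0).
s=0: eigenvector (0, 1, 0).
s=-4: eigenvector (-1, 0, 1).
P = [[1, 0, -1], [2, 1, 0], [0, 0, 1]], D = diag(-3, 0, -4), P⁻¹ = [[1, 0, 1], [-2, 1, -2], [0, 0, 1]].
C³ = P·diag(-27, 0, -64)·P⁻¹ = [[-27, 0, 37], [-54, 0, -54], [0, 0, -64]].
The requested entry is 37.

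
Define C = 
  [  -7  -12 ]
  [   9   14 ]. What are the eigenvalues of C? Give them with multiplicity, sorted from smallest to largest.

2, 5

Characteristic polynomial: p(s) = s^2 - 7s + 10 = (s - 5)(s - 2).
Roots (with multiplicity): 2, 5.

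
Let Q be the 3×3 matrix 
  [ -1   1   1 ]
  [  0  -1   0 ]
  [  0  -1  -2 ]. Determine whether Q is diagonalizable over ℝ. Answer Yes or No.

Yes

Characteristic polynomial: p(r) = r^3 + 4r^2 + 5r + 2 = (r + 1)^2(r + 2).
r = -1 has algebraic multiplicity 2; rank(Q + 1I) = 1, so geometric multiplicity = 2.
Every eigenvalue has geometric = algebraic multiplicity, so Q is diagonalizable.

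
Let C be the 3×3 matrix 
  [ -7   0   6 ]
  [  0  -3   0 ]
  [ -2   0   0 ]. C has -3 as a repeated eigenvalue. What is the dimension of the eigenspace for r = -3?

2

C + 3I = [[-4, 0, 6], [0, 0, 0], [-2, 0, 3]].
This matrix has rank 1, so its null space has dimension 3 − 1 = 2.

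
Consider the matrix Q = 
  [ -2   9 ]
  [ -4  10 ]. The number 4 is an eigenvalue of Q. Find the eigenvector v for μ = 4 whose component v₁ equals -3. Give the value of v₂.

Q − 4I = [[-6, 9], [-4, 6]].
Solving (Q − 4I)v = 0 gives the eigenspace spanned by (-3, -2).
With v₁ = -3, v = (-3, -2), so v₂ = -2.

-2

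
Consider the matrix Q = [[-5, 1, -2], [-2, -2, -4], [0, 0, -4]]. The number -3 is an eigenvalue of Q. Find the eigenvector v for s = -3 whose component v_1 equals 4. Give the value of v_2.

Q + 3I = [[-2, 1, -2], [-2, 1, -4], [0, 0, -1]].
Solving (Q + 3I)v = 0 gives the eigenspace spanned by (4, 8, 0).
With v_1 = 4, v = (4, 8, 0), so v_2 = 8.

8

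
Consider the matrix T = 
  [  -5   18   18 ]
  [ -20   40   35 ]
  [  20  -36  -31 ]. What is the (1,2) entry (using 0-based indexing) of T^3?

695

Characteristic polynomial: μ^3 - 4μ^2 - 25μ + 100 = (μ - 5)(μ - 4)(μ + 5), so the eigenvalues are -5, 4, 5.
μ=-5: eigenvector (1, 2, -2).
μ=4: eigenvector (2, 5, -4).
μ=5: eigenvector (0, -1, 1).
P = [[1, 2, 0], [2, 5, -1], [-2, -4, 1]], D = diag(-5, 4, 5), P⁻¹ = [[1, -2, -2], [0, 1, 1], [2, 0, 1]].
T³ = P·diag(-125, 64, 125)·P⁻¹ = [[-125, 378, 378], [-500, 820, 695], [500, -756, -631]].
The requested entry is 695.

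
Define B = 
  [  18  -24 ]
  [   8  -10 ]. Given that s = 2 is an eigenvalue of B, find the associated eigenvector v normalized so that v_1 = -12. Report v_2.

B − 2I = [[16, -24], [8, -12]].
Solving (B − 2I)v = 0 gives the eigenspace spanned by (-12, -8).
With v_1 = -12, v = (-12, -8), so v_2 = -8.

-8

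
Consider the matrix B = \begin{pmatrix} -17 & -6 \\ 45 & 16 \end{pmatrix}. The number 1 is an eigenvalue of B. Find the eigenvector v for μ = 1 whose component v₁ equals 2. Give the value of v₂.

-6

B − 1I = [[-18, -6], [45, 15]].
Solving (B − 1I)v = 0 gives the eigenspace spanned by (2, -6).
With v₁ = 2, v = (2, -6), so v₂ = -6.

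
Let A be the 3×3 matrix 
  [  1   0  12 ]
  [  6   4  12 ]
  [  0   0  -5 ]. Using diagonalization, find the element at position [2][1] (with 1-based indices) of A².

30

Characteristic polynomial: t^3 - 21t + 20 = (t - 4)(t - 1)(t + 5), so the eigenvalues are -5, 1, 4.
t=1: eigenvector (1, -2, 0).
t=4: eigenvector (0, 1, 0).
t=-5: eigenvector (-2, 0, 1).
P = [[1, 0, -2], [-2, 1, 0], [0, 0, 1]], D = diag(1, 4, -5), P⁻¹ = [[1, 0, 2], [2, 1, 4], [0, 0, 1]].
A² = P·diag(1, 16, 25)·P⁻¹ = [[1, 0, -48], [30, 16, 60], [0, 0, 25]].
The requested entry is 30.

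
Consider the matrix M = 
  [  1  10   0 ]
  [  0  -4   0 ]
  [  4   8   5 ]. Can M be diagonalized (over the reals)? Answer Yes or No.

Yes

Characteristic polynomial: p(r) = r^3 - 2r^2 - 19r + 20 = (r - 5)(r - 1)(r + 4).
All 3 eigenvalues are distinct, so M is diagonalizable.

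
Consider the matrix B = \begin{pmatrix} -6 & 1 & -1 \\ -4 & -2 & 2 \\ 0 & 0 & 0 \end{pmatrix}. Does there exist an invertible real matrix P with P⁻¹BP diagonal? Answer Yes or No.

No

Characteristic polynomial: p(λ) = λ^3 + 8λ^2 + 16λ = λ(λ + 4)^2.
λ = -4 has algebraic multiplicity 2; rank(B + 4I) = 2, so geometric multiplicity = 1.
Geometric multiplicity < algebraic multiplicity, so B is not diagonalizable.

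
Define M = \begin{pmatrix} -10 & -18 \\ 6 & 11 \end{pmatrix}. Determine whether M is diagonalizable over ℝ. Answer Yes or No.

Characteristic polynomial: p(μ) = μ^2 - μ - 2 = (μ - 2)(μ + 1).
All 2 eigenvalues are distinct, so M is diagonalizable.

Yes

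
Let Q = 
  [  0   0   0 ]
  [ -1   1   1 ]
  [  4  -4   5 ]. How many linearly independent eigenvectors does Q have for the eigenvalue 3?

Q − 3I = [[-3, 0, 0], [-1, -2, 1], [4, -4, 2]].
This matrix has rank 2, so its null space has dimension 3 − 2 = 1.

1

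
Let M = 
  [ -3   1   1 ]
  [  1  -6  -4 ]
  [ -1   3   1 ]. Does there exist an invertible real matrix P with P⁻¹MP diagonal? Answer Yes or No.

Characteristic polynomial: p(s) = s^3 + 8s^2 + 21s + 18 = (s + 2)(s + 3)^2.
s = -3 has algebraic multiplicity 2; rank(M + 3I) = 2, so geometric multiplicity = 1.
Geometric multiplicity < algebraic multiplicity, so M is not diagonalizable.

No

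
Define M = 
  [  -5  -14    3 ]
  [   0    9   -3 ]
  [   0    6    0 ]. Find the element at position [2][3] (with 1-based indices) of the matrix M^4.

-1215

Characteristic polynomial: μ^3 - 4μ^2 - 27μ + 90 = (μ - 6)(μ - 3)(μ + 5), so the eigenvalues are -5, 3, 6.
μ=-5: eigenvector (1, 0, 0).
μ=3: eigenvector (1, -1, -2).
μ=6: eigenvector (-1, 1, 1).
P = [[1, 1, -1], [0, -1, 1], [0, -2, 1]], D = diag(-5, 3, 6), P⁻¹ = [[1, 1, 0], [0, 1, -1], [0, 2, -1]].
M⁴ = P·diag(625, 81, 1296)·P⁻¹ = [[625, -1886, 1215], [0, 2511, -1215], [0, 2430, -1134]].
The requested entry is -1215.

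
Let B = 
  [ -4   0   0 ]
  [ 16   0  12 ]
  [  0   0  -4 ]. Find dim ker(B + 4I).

2

B + 4I = [[0, 0, 0], [16, 4, 12], [0, 0, 0]].
This matrix has rank 1, so its null space has dimension 3 − 1 = 2.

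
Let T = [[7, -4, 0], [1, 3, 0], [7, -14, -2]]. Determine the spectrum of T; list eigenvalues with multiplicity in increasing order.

-2, 5, 5

Characteristic polynomial: p(r) = r^3 - 8r^2 + 5r + 50 = (r - 5)^2(r + 2).
Roots (with multiplicity): -2, 5, 5.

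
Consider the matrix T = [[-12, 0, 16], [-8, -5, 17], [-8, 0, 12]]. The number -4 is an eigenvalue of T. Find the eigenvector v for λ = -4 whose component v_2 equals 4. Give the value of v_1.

T + 4I = [[-8, 0, 16], [-8, -1, 17], [-8, 0, 16]].
Solving (T + 4I)v = 0 gives the eigenspace spanned by (8, 4, 4).
With v_2 = 4, v = (8, 4, 4), so v_1 = 8.

8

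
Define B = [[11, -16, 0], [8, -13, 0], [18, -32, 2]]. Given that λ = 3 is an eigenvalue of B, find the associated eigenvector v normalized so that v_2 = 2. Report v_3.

8

B − 3I = [[8, -16, 0], [8, -16, 0], [18, -32, -1]].
Solving (B − 3I)v = 0 gives the eigenspace spanned by (4, 2, 8).
With v_2 = 2, v = (4, 2, 8), so v_3 = 8.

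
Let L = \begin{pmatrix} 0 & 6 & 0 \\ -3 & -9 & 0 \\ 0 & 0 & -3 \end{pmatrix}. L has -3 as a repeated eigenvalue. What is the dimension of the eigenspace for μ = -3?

2

L + 3I = [[3, 6, 0], [-3, -6, 0], [0, 0, 0]].
This matrix has rank 1, so its null space has dimension 3 − 1 = 2.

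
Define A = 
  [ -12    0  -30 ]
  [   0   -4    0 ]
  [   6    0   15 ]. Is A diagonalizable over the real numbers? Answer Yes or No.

Characteristic polynomial: p(r) = r^3 + r^2 - 12r = r(r - 3)(r + 4).
All 3 eigenvalues are distinct, so A is diagonalizable.

Yes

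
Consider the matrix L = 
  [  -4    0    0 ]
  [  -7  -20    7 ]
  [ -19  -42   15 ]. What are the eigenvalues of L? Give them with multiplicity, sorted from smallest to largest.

-6, -4, 1

Characteristic polynomial: p(t) = t^3 + 9t^2 + 14t - 24 = (t - 1)(t + 4)(t + 6).
Roots (with multiplicity): -6, -4, 1.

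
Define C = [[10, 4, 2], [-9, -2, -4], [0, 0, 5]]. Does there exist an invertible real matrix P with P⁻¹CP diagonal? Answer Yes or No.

No

Characteristic polynomial: p(μ) = μ^3 - 13μ^2 + 56μ - 80 = (μ - 5)(μ - 4)^2.
μ = 4 has algebraic multiplicity 2; rank(C − 4I) = 2, so geometric multiplicity = 1.
Geometric multiplicity < algebraic multiplicity, so C is not diagonalizable.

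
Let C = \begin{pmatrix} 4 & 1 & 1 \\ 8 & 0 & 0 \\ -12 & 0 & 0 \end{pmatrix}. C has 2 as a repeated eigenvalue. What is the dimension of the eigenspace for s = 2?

C − 2I = [[2, 1, 1], [8, -2, 0], [-12, 0, -2]].
This matrix has rank 2, so its null space has dimension 3 − 2 = 1.

1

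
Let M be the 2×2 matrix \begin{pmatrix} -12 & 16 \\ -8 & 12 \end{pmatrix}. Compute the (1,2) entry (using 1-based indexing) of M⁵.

4096

Characteristic polynomial: r^2 - 16 = (r - 4)(r + 4), so the eigenvalues are -4, 4.
r=4: eigenvector (-1, -1).
r=-4: eigenvector (2, 1).
P = [[-1, 2], [-1, 1]], D = diag(4, -4), P⁻¹ = [[1, -2], [1, -1]].
M⁵ = P·diag(1024, -1024)·P⁻¹ = [[-3072, 4096], [-2048, 3072]].
The requested entry is 4096.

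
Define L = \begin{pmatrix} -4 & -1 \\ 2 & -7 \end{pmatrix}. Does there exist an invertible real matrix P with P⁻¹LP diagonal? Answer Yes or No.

Characteristic polynomial: p(t) = t^2 + 11t + 30 = (t + 5)(t + 6).
All 2 eigenvalues are distinct, so L is diagonalizable.

Yes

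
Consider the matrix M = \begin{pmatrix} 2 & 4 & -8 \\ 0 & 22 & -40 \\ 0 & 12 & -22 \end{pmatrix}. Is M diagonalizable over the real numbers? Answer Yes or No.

Characteristic polynomial: p(r) = r^3 - 2r^2 - 4r + 8 = (r - 2)^2(r + 2).
r = 2 has algebraic multiplicity 2; rank(M − 2I) = 1, so geometric multiplicity = 2.
Every eigenvalue has geometric = algebraic multiplicity, so M is diagonalizable.

Yes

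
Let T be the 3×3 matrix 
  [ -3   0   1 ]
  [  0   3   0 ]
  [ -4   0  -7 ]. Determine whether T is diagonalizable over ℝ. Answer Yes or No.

Characteristic polynomial: p(μ) = μ^3 + 7μ^2 - 5μ - 75 = (μ - 3)(μ + 5)^2.
μ = -5 has algebraic multiplicity 2; rank(T + 5I) = 2, so geometric multiplicity = 1.
Geometric multiplicity < algebraic multiplicity, so T is not diagonalizable.

No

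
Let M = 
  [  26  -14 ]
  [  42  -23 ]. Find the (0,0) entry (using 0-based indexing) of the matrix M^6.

62308

Characteristic polynomial: t^2 - 3t - 10 = (t - 5)(t + 2), so the eigenvalues are -2, 5.
t=-2: eigenvector (-1, -2).
t=5: eigenvector (2, 3).
P = [[-1, 2], [-2, 3]], D = diag(-2, 5), P⁻¹ = [[3, -2], [2, -1]].
M⁶ = P·diag(64, 15625)·P⁻¹ = [[62308, -31122], [93366, -46619]].
The requested entry is 62308.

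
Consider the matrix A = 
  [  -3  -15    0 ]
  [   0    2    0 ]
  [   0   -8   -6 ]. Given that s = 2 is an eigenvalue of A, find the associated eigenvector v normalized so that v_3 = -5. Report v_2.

5

A − 2I = [[-5, -15, 0], [0, 0, 0], [0, -8, -8]].
Solving (A − 2I)v = 0 gives the eigenspace spanned by (-15, 5, -5).
With v_3 = -5, v = (-15, 5, -5), so v_2 = 5.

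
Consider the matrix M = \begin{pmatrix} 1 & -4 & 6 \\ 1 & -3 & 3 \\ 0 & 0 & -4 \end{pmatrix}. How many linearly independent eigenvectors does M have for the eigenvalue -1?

1

M + 1I = [[2, -4, 6], [1, -2, 3], [0, 0, -3]].
This matrix has rank 2, so its null space has dimension 3 − 2 = 1.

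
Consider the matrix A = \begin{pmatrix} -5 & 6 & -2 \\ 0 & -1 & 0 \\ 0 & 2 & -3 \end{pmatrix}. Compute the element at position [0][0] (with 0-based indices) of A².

Characteristic polynomial: μ^3 + 9μ^2 + 23μ + 15 = (μ + 1)(μ + 3)(μ + 5), so the eigenvalues are -5, -3, -1.
μ=-5: eigenvector (1, 0, 0).
μ=-1: eigenvector (1, 1, 1).
μ=-3: eigenvector (-1, 0, 1).
P = [[1, 1, -1], [0, 1, 0], [0, 1, 1]], D = diag(-5, -1, -3), P⁻¹ = [[1, -2, 1], [0, 1, 0], [0, -1, 1]].
A² = P·diag(25, 1, 9)·P⁻¹ = [[25, -40, 16], [0, 1, 0], [0, -8, 9]].
The requested entry is 25.

25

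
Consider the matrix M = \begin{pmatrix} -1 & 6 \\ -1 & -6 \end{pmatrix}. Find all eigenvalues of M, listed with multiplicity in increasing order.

-4, -3

Characteristic polynomial: p(λ) = λ^2 + 7λ + 12 = (λ + 3)(λ + 4).
Roots (with multiplicity): -4, -3.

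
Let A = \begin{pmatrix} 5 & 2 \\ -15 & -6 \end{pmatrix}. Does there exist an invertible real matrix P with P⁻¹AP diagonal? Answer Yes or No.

Characteristic polynomial: p(μ) = μ^2 + μ = μ(μ + 1).
All 2 eigenvalues are distinct, so A is diagonalizable.

Yes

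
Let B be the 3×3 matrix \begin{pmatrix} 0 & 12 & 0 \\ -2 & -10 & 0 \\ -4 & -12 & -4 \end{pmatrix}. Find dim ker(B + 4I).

2

B + 4I = [[4, 12, 0], [-2, -6, 0], [-4, -12, 0]].
This matrix has rank 1, so its null space has dimension 3 − 1 = 2.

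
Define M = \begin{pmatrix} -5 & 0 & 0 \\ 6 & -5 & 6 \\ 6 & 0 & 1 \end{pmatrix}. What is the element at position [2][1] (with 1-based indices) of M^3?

126

Characteristic polynomial: λ^3 + 9λ^2 + 15λ - 25 = (λ - 1)(λ + 5)^2, so the eigenvalues are -5, -5, 1.
λ=1: eigenvector (0, 1, 1).
λ=-5: eigenvector (0, 1, 0).
λ=-5: eigenvector (1, 2, -1).
P = [[0, 0, 1], [1, 1, 2], [1, 0, -1]], D = diag(1, -5, -5), P⁻¹ = [[1, 0, 1], [-3, 1, -1], [1, 0, 0]].
M³ = P·diag(1, -125, -125)·P⁻¹ = [[-125, 0, 0], [126, -125, 126], [126, 0, 1]].
The requested entry is 126.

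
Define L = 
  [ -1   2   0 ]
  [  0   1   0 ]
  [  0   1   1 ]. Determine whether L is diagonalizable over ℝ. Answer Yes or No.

No

Characteristic polynomial: p(λ) = λ^3 - λ^2 - λ + 1 = (λ - 1)^2(λ + 1).
λ = 1 has algebraic multiplicity 2; rank(L − 1I) = 2, so geometric multiplicity = 1.
Geometric multiplicity < algebraic multiplicity, so L is not diagonalizable.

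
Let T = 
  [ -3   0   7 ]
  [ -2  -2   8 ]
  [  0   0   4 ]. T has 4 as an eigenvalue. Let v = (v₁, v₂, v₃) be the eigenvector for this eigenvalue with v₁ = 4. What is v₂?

T − 4I = [[-7, 0, 7], [-2, -6, 8], [0, 0, 0]].
Solving (T − 4I)v = 0 gives the eigenspace spanned by (4, 4, 4).
With v₁ = 4, v = (4, 4, 4), so v₂ = 4.

4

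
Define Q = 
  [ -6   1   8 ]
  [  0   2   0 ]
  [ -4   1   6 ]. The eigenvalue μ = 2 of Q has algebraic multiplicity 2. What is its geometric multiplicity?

Q − 2I = [[-8, 1, 8], [0, 0, 0], [-4, 1, 4]].
This matrix has rank 2, so its null space has dimension 3 − 2 = 1.

1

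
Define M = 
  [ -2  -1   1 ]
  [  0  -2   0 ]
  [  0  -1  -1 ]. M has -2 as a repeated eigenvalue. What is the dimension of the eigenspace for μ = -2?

M + 2I = [[0, -1, 1], [0, 0, 0], [0, -1, 1]].
This matrix has rank 1, so its null space has dimension 3 − 1 = 2.

2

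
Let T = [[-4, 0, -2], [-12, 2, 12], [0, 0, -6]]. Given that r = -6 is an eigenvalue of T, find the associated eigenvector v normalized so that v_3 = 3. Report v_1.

T + 6I = [[2, 0, -2], [-12, 8, 12], [0, 0, 0]].
Solving (T + 6I)v = 0 gives the eigenspace spanned by (3, 0, 3).
With v_3 = 3, v = (3, 0, 3), so v_1 = 3.

3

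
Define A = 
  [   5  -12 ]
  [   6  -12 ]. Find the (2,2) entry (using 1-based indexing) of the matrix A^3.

-360

Characteristic polynomial: t^2 + 7t + 12 = (t + 3)(t + 4), so the eigenvalues are -4, -3.
t=-3: eigenvector (-3, -2).
t=-4: eigenvector (4, 3).
P = [[-3, 4], [-2, 3]], D = diag(-3, -4), P⁻¹ = [[-3, 4], [-2, 3]].
A³ = P·diag(-27, -64)·P⁻¹ = [[269, -444], [222, -360]].
The requested entry is -360.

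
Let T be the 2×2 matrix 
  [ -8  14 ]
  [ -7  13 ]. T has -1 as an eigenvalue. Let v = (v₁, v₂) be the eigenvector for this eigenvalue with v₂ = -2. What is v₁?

-4

T + 1I = [[-7, 14], [-7, 14]].
Solving (T + 1I)v = 0 gives the eigenspace spanned by (-4, -2).
With v₂ = -2, v = (-4, -2), so v₁ = -4.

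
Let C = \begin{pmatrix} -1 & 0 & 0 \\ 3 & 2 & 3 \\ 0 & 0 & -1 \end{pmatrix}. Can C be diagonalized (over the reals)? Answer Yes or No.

Yes

Characteristic polynomial: p(r) = r^3 - 3r - 2 = (r - 2)(r + 1)^2.
r = -1 has algebraic multiplicity 2; rank(C + 1I) = 1, so geometric multiplicity = 2.
Every eigenvalue has geometric = algebraic multiplicity, so C is diagonalizable.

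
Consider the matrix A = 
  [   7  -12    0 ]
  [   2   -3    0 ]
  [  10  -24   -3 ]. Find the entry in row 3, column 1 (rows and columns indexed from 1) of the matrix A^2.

Characteristic polynomial: λ^3 - λ^2 - 9λ + 9 = (λ - 3)(λ - 1)(λ + 3), so the eigenvalues are -3, 1, 3.
λ=3: eigenvector (3, 1, 1).
λ=1: eigenvector (2, 1, -1).
λ=-3: eigenvector (0, 0, 1).
P = [[3, 2, 0], [1, 1, 0], [1, -1, 1]], D = diag(3, 1, -3), P⁻¹ = [[1, -2, 0], [-1, 3, 0], [-2, 5, 1]].
A² = P·diag(9, 1, 9)·P⁻¹ = [[25, -48, 0], [8, -15, 0], [-8, 24, 9]].
The requested entry is -8.

-8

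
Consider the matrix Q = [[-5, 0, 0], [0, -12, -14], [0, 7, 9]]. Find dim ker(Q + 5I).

Q + 5I = [[0, 0, 0], [0, -7, -14], [0, 7, 14]].
This matrix has rank 1, so its null space has dimension 3 − 1 = 2.

2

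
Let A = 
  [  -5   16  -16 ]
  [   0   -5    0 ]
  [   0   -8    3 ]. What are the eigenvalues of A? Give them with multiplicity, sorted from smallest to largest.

Characteristic polynomial: p(t) = t^3 + 7t^2 - 5t - 75 = (t - 3)(t + 5)^2.
Roots (with multiplicity): -5, -5, 3.

-5, -5, 3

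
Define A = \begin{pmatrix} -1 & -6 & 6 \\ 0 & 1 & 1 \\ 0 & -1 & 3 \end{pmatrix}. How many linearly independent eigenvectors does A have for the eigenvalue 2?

A − 2I = [[-3, -6, 6], [0, -1, 1], [0, -1, 1]].
This matrix has rank 2, so its null space has dimension 3 − 2 = 1.

1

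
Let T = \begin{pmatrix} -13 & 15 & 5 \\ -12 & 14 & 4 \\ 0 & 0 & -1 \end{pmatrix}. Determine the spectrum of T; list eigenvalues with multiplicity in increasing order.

-1, -1, 2

Characteristic polynomial: p(λ) = λ^3 - 3λ - 2 = (λ - 2)(λ + 1)^2.
Roots (with multiplicity): -1, -1, 2.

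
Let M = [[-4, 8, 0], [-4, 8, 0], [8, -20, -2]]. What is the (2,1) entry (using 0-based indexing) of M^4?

-992

Characteristic polynomial: r^3 - 2r^2 - 8r = r(r - 4)(r + 2), so the eigenvalues are -2, 0, 4.
r=-2: eigenvector (0, 0, 1).
r=4: eigenvector (1, 1, -2).
r=0: eigenvector (2, 1, -2).
P = [[0, 1, 2], [0, 1, 1], [1, -2, -2]], D = diag(-2, 4, 0), P⁻¹ = [[0, 2, 1], [-1, 2, 0], [1, -1, 0]].
M⁴ = P·diag(16, 256, 0)·P⁻¹ = [[-256, 512, 0], [-256, 512, 0], [512, -992, 16]].
The requested entry is -992.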